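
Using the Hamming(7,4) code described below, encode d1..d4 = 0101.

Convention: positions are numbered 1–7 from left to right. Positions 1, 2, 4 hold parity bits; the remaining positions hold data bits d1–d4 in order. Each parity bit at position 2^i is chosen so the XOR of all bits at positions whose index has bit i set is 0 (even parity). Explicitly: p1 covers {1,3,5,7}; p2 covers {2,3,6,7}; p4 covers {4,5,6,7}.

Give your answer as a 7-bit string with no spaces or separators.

Place data at non-parity positions: p1 p2 0 p4 1 0 1
p1 (pos 1,3,5,7): XOR of data positions = 0⊕1⊕1 = 0
p2 (pos 2,3,6,7): XOR of data positions = 0⊕0⊕1 = 1
p4 (pos 4,5,6,7): XOR of data positions = 1⊕0⊕1 = 0
Codeword: 0100101

0100101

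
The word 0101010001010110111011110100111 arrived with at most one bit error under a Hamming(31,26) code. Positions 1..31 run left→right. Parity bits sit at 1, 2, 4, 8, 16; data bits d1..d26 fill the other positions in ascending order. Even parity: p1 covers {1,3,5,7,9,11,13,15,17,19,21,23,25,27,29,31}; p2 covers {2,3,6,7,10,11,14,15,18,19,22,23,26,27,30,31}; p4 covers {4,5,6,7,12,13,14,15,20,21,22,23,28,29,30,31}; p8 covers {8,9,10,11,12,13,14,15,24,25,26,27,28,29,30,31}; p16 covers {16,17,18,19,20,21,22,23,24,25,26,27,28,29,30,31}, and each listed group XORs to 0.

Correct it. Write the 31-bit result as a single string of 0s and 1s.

s1 (pos 1,3,5,7,9,11,13,15,17,19,21,23,25,27,29,31): 0⊕0⊕0⊕0⊕0⊕0⊕0⊕1⊕1⊕1⊕1⊕1⊕0⊕0⊕1⊕1 = 1
s2 (pos 2,3,6,7,10,11,14,15,18,19,22,23,26,27,30,31): 1⊕0⊕1⊕0⊕1⊕0⊕1⊕1⊕1⊕1⊕1⊕1⊕1⊕0⊕1⊕1 = 0
s4 (pos 4,5,6,7,12,13,14,15,20,21,22,23,28,29,30,31): 1⊕0⊕1⊕0⊕1⊕0⊕1⊕1⊕0⊕1⊕1⊕1⊕0⊕1⊕1⊕1 = 1
s8 (pos 8,9,10,11,12,13,14,15,24,25,26,27,28,29,30,31): 0⊕0⊕1⊕0⊕1⊕0⊕1⊕1⊕1⊕0⊕1⊕0⊕0⊕1⊕1⊕1 = 1
s16 (pos 16,17,18,19,20,21,22,23,24,25,26,27,28,29,30,31): 0⊕1⊕1⊕1⊕0⊕1⊕1⊕1⊕1⊕0⊕1⊕0⊕0⊕1⊕1⊕1 = 1
Syndrome s16…s1 = 11101 → error at position 29.
Flip position 29: 0101010001010110111011110100111 → 0101010001010110111011110100011

0101010001010110111011110100011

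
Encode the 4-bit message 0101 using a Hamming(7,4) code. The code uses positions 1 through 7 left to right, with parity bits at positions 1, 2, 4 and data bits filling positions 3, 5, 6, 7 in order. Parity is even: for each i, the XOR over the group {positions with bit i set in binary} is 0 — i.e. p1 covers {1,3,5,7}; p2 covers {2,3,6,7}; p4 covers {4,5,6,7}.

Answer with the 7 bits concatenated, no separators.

0100101

Place data at non-parity positions: p1 p2 0 p4 1 0 1
p1 (pos 1,3,5,7): XOR of data positions = 0⊕1⊕1 = 0
p2 (pos 2,3,6,7): XOR of data positions = 0⊕0⊕1 = 1
p4 (pos 4,5,6,7): XOR of data positions = 1⊕0⊕1 = 0
Codeword: 0100101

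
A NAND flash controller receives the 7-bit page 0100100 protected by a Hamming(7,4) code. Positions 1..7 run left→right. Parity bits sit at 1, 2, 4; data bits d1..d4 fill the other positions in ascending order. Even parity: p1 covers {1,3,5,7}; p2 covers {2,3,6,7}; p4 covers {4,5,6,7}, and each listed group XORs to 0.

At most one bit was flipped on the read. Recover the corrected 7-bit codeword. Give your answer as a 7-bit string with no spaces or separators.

s1 (pos 1,3,5,7): 0⊕0⊕1⊕0 = 1
s2 (pos 2,3,6,7): 1⊕0⊕0⊕0 = 1
s4 (pos 4,5,6,7): 0⊕1⊕0⊕0 = 1
Syndrome s4…s1 = 111 → error at position 7.
Flip position 7: 0100100 → 0100101

0100101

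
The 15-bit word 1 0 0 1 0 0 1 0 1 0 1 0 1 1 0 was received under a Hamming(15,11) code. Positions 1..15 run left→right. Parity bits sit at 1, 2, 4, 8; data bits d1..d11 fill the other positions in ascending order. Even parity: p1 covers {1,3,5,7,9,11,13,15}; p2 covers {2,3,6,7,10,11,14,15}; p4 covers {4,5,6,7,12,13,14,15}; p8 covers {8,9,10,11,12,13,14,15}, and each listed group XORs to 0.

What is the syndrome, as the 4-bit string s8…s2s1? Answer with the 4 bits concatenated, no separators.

s1 (pos 1,3,5,7,9,11,13,15): 1⊕0⊕0⊕1⊕1⊕1⊕1⊕0 = 1
s2 (pos 2,3,6,7,10,11,14,15): 0⊕0⊕0⊕1⊕0⊕1⊕1⊕0 = 1
s4 (pos 4,5,6,7,12,13,14,15): 1⊕0⊕0⊕1⊕0⊕1⊕1⊕0 = 0
s8 (pos 8,9,10,11,12,13,14,15): 0⊕1⊕0⊕1⊕0⊕1⊕1⊕0 = 0
Syndrome s8…s1 = 0011 → error at position 3.

0011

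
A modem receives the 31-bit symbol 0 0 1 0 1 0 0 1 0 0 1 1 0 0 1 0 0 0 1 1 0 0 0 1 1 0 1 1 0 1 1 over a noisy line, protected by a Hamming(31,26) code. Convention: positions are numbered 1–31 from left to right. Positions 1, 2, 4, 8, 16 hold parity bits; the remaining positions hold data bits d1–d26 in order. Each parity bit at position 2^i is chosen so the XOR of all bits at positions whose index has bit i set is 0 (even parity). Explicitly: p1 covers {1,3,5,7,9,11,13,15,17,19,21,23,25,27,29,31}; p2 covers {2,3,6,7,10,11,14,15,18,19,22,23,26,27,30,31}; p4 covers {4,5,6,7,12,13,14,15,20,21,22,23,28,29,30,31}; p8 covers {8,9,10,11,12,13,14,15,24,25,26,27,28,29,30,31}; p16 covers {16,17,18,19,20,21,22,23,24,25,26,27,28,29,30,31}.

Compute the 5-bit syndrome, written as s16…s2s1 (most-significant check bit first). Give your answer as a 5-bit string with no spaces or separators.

00110

s1 (pos 1,3,5,7,9,11,13,15,17,19,21,23,25,27,29,31): 0⊕1⊕1⊕0⊕0⊕1⊕0⊕1⊕0⊕1⊕0⊕0⊕1⊕1⊕0⊕1 = 0
s2 (pos 2,3,6,7,10,11,14,15,18,19,22,23,26,27,30,31): 0⊕1⊕0⊕0⊕0⊕1⊕0⊕1⊕0⊕1⊕0⊕0⊕0⊕1⊕1⊕1 = 1
s4 (pos 4,5,6,7,12,13,14,15,20,21,22,23,28,29,30,31): 0⊕1⊕0⊕0⊕1⊕0⊕0⊕1⊕1⊕0⊕0⊕0⊕1⊕0⊕1⊕1 = 1
s8 (pos 8,9,10,11,12,13,14,15,24,25,26,27,28,29,30,31): 1⊕0⊕0⊕1⊕1⊕0⊕0⊕1⊕1⊕1⊕0⊕1⊕1⊕0⊕1⊕1 = 0
s16 (pos 16,17,18,19,20,21,22,23,24,25,26,27,28,29,30,31): 0⊕0⊕0⊕1⊕1⊕0⊕0⊕0⊕1⊕1⊕0⊕1⊕1⊕0⊕1⊕1 = 0
Syndrome s16…s1 = 00110 → error at position 6.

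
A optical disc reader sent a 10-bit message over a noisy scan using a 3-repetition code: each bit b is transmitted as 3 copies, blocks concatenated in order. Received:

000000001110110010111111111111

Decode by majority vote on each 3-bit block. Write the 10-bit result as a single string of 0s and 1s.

Block 1 (000): 0 ones → 0
Block 2 (000): 0 ones → 0
Block 3 (001): 1 one → 0
Block 4 (110): 2 ones → 1
Block 5 (110): 2 ones → 1
Block 6 (010): 1 one → 0
Block 7 (111): 3 ones → 1
Block 8 (111): 3 ones → 1
Block 9 (111): 3 ones → 1
Block 10 (111): 3 ones → 1

0001101111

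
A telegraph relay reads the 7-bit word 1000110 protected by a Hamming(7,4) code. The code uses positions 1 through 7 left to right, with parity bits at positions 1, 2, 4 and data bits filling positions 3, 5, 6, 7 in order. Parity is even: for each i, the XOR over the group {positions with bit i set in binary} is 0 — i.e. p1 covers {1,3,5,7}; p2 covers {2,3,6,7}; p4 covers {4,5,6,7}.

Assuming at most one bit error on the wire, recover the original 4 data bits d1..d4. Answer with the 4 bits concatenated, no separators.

s1 (pos 1,3,5,7): 1⊕0⊕1⊕0 = 0
s2 (pos 2,3,6,7): 0⊕0⊕1⊕0 = 1
s4 (pos 4,5,6,7): 0⊕1⊕1⊕0 = 0
Syndrome s4…s1 = 010 → error at position 2.
Flip position 2: 1000110 → 1100110
Read data bits from positions 3,5,6,7: 0110

0110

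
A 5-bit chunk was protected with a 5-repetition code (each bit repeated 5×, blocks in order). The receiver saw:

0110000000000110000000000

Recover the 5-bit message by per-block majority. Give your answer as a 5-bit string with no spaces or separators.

00000

Block 1 (01100): 2 ones → 0
Block 2 (00000): 0 ones → 0
Block 3 (00011): 2 ones → 0
Block 4 (00000): 0 ones → 0
Block 5 (00000): 0 ones → 0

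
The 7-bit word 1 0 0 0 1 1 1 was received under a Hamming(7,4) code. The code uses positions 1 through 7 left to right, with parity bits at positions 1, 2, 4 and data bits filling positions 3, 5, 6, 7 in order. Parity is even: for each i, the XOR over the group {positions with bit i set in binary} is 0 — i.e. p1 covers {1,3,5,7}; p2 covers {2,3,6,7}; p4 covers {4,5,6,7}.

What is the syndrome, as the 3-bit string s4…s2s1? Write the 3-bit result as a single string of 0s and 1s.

101

s1 (pos 1,3,5,7): 1⊕0⊕1⊕1 = 1
s2 (pos 2,3,6,7): 0⊕0⊕1⊕1 = 0
s4 (pos 4,5,6,7): 0⊕1⊕1⊕1 = 1
Syndrome s4…s1 = 101 → error at position 5.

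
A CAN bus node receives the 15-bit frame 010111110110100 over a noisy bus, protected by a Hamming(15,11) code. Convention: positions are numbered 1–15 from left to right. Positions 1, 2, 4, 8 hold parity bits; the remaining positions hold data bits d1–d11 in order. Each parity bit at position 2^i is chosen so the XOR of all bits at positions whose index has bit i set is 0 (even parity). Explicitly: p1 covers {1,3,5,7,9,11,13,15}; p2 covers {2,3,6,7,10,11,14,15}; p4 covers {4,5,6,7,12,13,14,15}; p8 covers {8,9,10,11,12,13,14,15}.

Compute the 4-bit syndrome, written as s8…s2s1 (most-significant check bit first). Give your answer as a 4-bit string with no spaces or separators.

0110

s1 (pos 1,3,5,7,9,11,13,15): 0⊕0⊕1⊕1⊕0⊕1⊕1⊕0 = 0
s2 (pos 2,3,6,7,10,11,14,15): 1⊕0⊕1⊕1⊕1⊕1⊕0⊕0 = 1
s4 (pos 4,5,6,7,12,13,14,15): 1⊕1⊕1⊕1⊕0⊕1⊕0⊕0 = 1
s8 (pos 8,9,10,11,12,13,14,15): 1⊕0⊕1⊕1⊕0⊕1⊕0⊕0 = 0
Syndrome s8…s1 = 0110 → error at position 6.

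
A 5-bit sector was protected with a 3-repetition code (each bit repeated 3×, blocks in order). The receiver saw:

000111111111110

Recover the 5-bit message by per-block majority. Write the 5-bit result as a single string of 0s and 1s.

Block 1 (000): 0 ones → 0
Block 2 (111): 3 ones → 1
Block 3 (111): 3 ones → 1
Block 4 (111): 3 ones → 1
Block 5 (110): 2 ones → 1

01111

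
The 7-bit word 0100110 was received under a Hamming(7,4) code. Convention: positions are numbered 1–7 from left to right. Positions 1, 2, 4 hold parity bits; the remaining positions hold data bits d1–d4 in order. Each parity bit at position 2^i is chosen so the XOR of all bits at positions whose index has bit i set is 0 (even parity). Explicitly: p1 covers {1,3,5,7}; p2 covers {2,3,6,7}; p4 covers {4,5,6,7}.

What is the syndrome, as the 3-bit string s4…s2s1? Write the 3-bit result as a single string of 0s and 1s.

s1 (pos 1,3,5,7): 0⊕0⊕1⊕0 = 1
s2 (pos 2,3,6,7): 1⊕0⊕1⊕0 = 0
s4 (pos 4,5,6,7): 0⊕1⊕1⊕0 = 0
Syndrome s4…s1 = 001 → error at position 1.

001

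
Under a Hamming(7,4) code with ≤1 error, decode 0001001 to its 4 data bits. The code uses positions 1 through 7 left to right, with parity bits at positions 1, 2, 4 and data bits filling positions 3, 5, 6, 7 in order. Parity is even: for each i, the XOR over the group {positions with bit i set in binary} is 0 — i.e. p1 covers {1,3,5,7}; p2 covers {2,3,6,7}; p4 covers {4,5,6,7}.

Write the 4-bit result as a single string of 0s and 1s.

1001

s1 (pos 1,3,5,7): 0⊕0⊕0⊕1 = 1
s2 (pos 2,3,6,7): 0⊕0⊕0⊕1 = 1
s4 (pos 4,5,6,7): 1⊕0⊕0⊕1 = 0
Syndrome s4…s1 = 011 → error at position 3.
Flip position 3: 0001001 → 0011001
Read data bits from positions 3,5,6,7: 1001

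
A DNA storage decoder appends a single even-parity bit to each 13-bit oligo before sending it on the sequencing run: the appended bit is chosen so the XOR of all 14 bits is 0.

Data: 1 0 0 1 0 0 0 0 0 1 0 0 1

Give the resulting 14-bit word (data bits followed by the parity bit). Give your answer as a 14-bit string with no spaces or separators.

XOR of the 13 data bits: 1⊕0⊕0⊕1⊕0⊕0⊕0⊕0⊕0⊕1⊕0⊕0⊕1 = 0
Parity bit = 0 (so all 14 bits XOR to 0).

10010000010010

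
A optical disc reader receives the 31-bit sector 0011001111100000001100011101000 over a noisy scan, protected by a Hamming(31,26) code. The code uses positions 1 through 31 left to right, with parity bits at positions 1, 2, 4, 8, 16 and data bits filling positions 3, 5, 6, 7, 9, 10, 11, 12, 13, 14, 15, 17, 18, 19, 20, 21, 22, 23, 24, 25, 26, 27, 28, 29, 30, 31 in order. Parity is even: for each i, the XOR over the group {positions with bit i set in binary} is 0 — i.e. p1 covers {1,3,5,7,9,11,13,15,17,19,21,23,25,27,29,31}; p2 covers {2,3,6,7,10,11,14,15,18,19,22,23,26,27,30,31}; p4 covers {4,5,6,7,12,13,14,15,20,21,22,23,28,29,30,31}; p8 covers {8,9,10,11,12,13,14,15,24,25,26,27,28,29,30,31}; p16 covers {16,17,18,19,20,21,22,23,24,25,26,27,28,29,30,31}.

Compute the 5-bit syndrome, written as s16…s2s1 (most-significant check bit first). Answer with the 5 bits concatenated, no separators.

00000

s1 (pos 1,3,5,7,9,11,13,15,17,19,21,23,25,27,29,31): 0⊕1⊕0⊕1⊕1⊕1⊕0⊕0⊕0⊕1⊕0⊕0⊕1⊕0⊕0⊕0 = 0
s2 (pos 2,3,6,7,10,11,14,15,18,19,22,23,26,27,30,31): 0⊕1⊕0⊕1⊕1⊕1⊕0⊕0⊕0⊕1⊕0⊕0⊕1⊕0⊕0⊕0 = 0
s4 (pos 4,5,6,7,12,13,14,15,20,21,22,23,28,29,30,31): 1⊕0⊕0⊕1⊕0⊕0⊕0⊕0⊕1⊕0⊕0⊕0⊕1⊕0⊕0⊕0 = 0
s8 (pos 8,9,10,11,12,13,14,15,24,25,26,27,28,29,30,31): 1⊕1⊕1⊕1⊕0⊕0⊕0⊕0⊕1⊕1⊕1⊕0⊕1⊕0⊕0⊕0 = 0
s16 (pos 16,17,18,19,20,21,22,23,24,25,26,27,28,29,30,31): 0⊕0⊕0⊕1⊕1⊕0⊕0⊕0⊕1⊕1⊕1⊕0⊕1⊕0⊕0⊕0 = 0
Syndrome s16…s1 = 00000 → no error.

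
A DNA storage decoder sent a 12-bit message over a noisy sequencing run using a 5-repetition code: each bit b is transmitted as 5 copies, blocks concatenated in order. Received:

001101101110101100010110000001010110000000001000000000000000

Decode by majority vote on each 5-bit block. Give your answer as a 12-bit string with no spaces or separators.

Block 1 (00110): 2 ones → 0
Block 2 (11011): 4 ones → 1
Block 3 (10101): 3 ones → 1
Block 4 (10001): 2 ones → 0
Block 5 (01100): 2 ones → 0
Block 6 (00001): 1 one → 0
Block 7 (01011): 3 ones → 1
Block 8 (00000): 0 ones → 0
Block 9 (00001): 1 one → 0
Block 10 (00000): 0 ones → 0
Block 11 (00000): 0 ones → 0
Block 12 (00000): 0 ones → 0

011000100000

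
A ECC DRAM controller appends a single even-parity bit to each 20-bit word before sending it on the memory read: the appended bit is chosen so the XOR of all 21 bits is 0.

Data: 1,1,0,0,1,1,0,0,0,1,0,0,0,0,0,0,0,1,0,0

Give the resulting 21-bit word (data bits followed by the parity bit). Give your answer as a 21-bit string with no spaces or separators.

110011000100000001000

XOR of the 20 data bits: 1⊕1⊕0⊕0⊕1⊕1⊕0⊕0⊕0⊕1⊕0⊕0⊕0⊕0⊕0⊕0⊕0⊕1⊕0⊕0 = 0
Parity bit = 0 (so all 21 bits XOR to 0).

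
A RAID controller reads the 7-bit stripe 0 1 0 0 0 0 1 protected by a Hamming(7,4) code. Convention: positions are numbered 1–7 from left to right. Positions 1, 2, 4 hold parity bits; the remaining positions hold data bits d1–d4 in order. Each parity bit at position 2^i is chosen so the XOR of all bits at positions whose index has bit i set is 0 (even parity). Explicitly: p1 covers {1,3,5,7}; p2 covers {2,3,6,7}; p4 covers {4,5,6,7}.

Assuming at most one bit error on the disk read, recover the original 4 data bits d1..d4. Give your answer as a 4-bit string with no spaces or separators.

0101

s1 (pos 1,3,5,7): 0⊕0⊕0⊕1 = 1
s2 (pos 2,3,6,7): 1⊕0⊕0⊕1 = 0
s4 (pos 4,5,6,7): 0⊕0⊕0⊕1 = 1
Syndrome s4…s1 = 101 → error at position 5.
Flip position 5: 0100001 → 0100101
Read data bits from positions 3,5,6,7: 0101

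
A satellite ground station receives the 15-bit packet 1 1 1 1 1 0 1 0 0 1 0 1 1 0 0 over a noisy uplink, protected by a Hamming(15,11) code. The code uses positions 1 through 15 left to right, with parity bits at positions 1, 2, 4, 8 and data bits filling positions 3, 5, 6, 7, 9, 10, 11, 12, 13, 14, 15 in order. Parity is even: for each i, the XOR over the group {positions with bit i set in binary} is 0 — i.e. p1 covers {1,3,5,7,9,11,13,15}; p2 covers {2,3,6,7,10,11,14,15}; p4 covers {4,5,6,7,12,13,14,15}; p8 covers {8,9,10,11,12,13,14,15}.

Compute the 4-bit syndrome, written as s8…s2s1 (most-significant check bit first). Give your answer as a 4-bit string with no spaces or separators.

1101

s1 (pos 1,3,5,7,9,11,13,15): 1⊕1⊕1⊕1⊕0⊕0⊕1⊕0 = 1
s2 (pos 2,3,6,7,10,11,14,15): 1⊕1⊕0⊕1⊕1⊕0⊕0⊕0 = 0
s4 (pos 4,5,6,7,12,13,14,15): 1⊕1⊕0⊕1⊕1⊕1⊕0⊕0 = 1
s8 (pos 8,9,10,11,12,13,14,15): 0⊕0⊕1⊕0⊕1⊕1⊕0⊕0 = 1
Syndrome s8…s1 = 1101 → error at position 13.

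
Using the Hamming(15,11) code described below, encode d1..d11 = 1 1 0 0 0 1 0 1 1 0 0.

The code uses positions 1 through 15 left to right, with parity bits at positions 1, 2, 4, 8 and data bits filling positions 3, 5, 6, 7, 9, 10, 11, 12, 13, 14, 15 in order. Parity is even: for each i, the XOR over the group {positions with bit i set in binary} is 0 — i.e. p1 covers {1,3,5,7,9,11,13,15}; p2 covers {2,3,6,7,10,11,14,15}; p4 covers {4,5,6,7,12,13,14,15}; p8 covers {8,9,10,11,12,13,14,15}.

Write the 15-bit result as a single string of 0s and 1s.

101110010101100

Place data at non-parity positions: p1 p2 1 p4 1 0 0 p8 0 1 0 1 1 0 0
p1 (pos 1,3,5,7,9,11,13,15): XOR of data positions = 1⊕1⊕0⊕0⊕0⊕1⊕0 = 1
p2 (pos 2,3,6,7,10,11,14,15): XOR of data positions = 1⊕0⊕0⊕1⊕0⊕0⊕0 = 0
p4 (pos 4,5,6,7,12,13,14,15): XOR of data positions = 1⊕0⊕0⊕1⊕1⊕0⊕0 = 1
p8 (pos 8,9,10,11,12,13,14,15): XOR of data positions = 0⊕1⊕0⊕1⊕1⊕0⊕0 = 1
Codeword: 101110010101100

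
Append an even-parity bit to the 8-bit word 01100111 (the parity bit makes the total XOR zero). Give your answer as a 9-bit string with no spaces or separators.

011001111

XOR of the 8 data bits: 0⊕1⊕1⊕0⊕0⊕1⊕1⊕1 = 1
Parity bit = 1 (so all 9 bits XOR to 0).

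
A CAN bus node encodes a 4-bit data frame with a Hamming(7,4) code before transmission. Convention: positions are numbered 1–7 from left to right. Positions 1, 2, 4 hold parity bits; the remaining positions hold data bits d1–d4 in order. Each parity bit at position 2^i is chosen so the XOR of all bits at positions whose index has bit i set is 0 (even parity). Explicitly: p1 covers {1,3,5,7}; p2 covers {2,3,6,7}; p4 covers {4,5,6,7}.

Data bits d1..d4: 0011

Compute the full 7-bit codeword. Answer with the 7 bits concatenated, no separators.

1000011

Place data at non-parity positions: p1 p2 0 p4 0 1 1
p1 (pos 1,3,5,7): XOR of data positions = 0⊕0⊕1 = 1
p2 (pos 2,3,6,7): XOR of data positions = 0⊕1⊕1 = 0
p4 (pos 4,5,6,7): XOR of data positions = 0⊕1⊕1 = 0
Codeword: 1000011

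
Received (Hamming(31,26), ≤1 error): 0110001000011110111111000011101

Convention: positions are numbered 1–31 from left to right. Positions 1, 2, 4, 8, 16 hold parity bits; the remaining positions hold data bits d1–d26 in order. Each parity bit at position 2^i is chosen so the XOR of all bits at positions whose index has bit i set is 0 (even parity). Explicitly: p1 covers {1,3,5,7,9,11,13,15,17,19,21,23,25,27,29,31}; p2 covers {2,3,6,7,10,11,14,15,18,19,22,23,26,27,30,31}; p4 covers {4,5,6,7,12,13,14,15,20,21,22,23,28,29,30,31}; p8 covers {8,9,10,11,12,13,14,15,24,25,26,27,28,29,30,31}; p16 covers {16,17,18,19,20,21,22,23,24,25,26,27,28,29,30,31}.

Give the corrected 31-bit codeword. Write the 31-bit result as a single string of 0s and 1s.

s1 (pos 1,3,5,7,9,11,13,15,17,19,21,23,25,27,29,31): 0⊕1⊕0⊕1⊕0⊕0⊕1⊕1⊕1⊕1⊕1⊕0⊕0⊕1⊕1⊕1 = 0
s2 (pos 2,3,6,7,10,11,14,15,18,19,22,23,26,27,30,31): 1⊕1⊕0⊕1⊕0⊕0⊕1⊕1⊕1⊕1⊕1⊕0⊕0⊕1⊕0⊕1 = 0
s4 (pos 4,5,6,7,12,13,14,15,20,21,22,23,28,29,30,31): 0⊕0⊕0⊕1⊕1⊕1⊕1⊕1⊕1⊕1⊕1⊕0⊕1⊕1⊕0⊕1 = 1
s8 (pos 8,9,10,11,12,13,14,15,24,25,26,27,28,29,30,31): 0⊕0⊕0⊕0⊕1⊕1⊕1⊕1⊕0⊕0⊕0⊕1⊕1⊕1⊕0⊕1 = 0
s16 (pos 16,17,18,19,20,21,22,23,24,25,26,27,28,29,30,31): 0⊕1⊕1⊕1⊕1⊕1⊕1⊕0⊕0⊕0⊕0⊕1⊕1⊕1⊕0⊕1 = 0
Syndrome s16…s1 = 00100 → error at position 4.
Flip position 4: 0110001000011110111111000011101 → 0111001000011110111111000011101

0111001000011110111111000011101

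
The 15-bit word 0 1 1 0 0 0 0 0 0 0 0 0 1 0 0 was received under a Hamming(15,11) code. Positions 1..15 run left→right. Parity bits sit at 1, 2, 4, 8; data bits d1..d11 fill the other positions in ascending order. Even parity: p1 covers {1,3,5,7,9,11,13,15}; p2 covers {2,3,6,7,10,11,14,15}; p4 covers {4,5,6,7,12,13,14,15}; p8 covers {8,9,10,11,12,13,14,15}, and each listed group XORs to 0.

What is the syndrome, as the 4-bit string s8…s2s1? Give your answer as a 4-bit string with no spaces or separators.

1100

s1 (pos 1,3,5,7,9,11,13,15): 0⊕1⊕0⊕0⊕0⊕0⊕1⊕0 = 0
s2 (pos 2,3,6,7,10,11,14,15): 1⊕1⊕0⊕0⊕0⊕0⊕0⊕0 = 0
s4 (pos 4,5,6,7,12,13,14,15): 0⊕0⊕0⊕0⊕0⊕1⊕0⊕0 = 1
s8 (pos 8,9,10,11,12,13,14,15): 0⊕0⊕0⊕0⊕0⊕1⊕0⊕0 = 1
Syndrome s8…s1 = 1100 → error at position 12.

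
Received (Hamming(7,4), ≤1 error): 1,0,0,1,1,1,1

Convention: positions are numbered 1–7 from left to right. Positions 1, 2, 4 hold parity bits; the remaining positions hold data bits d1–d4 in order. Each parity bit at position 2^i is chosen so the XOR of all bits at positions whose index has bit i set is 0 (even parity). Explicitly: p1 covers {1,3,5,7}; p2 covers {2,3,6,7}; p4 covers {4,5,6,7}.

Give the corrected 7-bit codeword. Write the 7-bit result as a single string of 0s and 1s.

s1 (pos 1,3,5,7): 1⊕0⊕1⊕1 = 1
s2 (pos 2,3,6,7): 0⊕0⊕1⊕1 = 0
s4 (pos 4,5,6,7): 1⊕1⊕1⊕1 = 0
Syndrome s4…s1 = 001 → error at position 1.
Flip position 1: 1001111 → 0001111

0001111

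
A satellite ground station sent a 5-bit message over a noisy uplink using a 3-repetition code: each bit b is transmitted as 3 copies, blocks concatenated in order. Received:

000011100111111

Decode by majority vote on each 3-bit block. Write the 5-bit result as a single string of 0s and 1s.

01011

Block 1 (000): 0 ones → 0
Block 2 (011): 2 ones → 1
Block 3 (100): 1 one → 0
Block 4 (111): 3 ones → 1
Block 5 (111): 3 ones → 1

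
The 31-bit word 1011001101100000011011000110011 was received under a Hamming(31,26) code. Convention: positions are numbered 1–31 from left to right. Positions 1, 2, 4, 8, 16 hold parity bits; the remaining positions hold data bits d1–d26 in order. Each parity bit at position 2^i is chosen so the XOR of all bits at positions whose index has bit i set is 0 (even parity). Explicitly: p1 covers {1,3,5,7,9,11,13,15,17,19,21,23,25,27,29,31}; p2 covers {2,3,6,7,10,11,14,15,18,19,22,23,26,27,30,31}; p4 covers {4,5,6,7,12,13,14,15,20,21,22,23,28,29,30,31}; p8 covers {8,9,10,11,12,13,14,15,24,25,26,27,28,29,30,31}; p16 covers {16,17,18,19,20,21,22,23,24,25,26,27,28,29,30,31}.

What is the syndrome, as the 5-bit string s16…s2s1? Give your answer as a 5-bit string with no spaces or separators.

s1 (pos 1,3,5,7,9,11,13,15,17,19,21,23,25,27,29,31): 1⊕1⊕0⊕1⊕0⊕1⊕0⊕0⊕0⊕1⊕1⊕0⊕0⊕1⊕0⊕1 = 0
s2 (pos 2,3,6,7,10,11,14,15,18,19,22,23,26,27,30,31): 0⊕1⊕0⊕1⊕1⊕1⊕0⊕0⊕1⊕1⊕1⊕0⊕1⊕1⊕1⊕1 = 1
s4 (pos 4,5,6,7,12,13,14,15,20,21,22,23,28,29,30,31): 1⊕0⊕0⊕1⊕0⊕0⊕0⊕0⊕0⊕1⊕1⊕0⊕0⊕0⊕1⊕1 = 0
s8 (pos 8,9,10,11,12,13,14,15,24,25,26,27,28,29,30,31): 1⊕0⊕1⊕1⊕0⊕0⊕0⊕0⊕0⊕0⊕1⊕1⊕0⊕0⊕1⊕1 = 1
s16 (pos 16,17,18,19,20,21,22,23,24,25,26,27,28,29,30,31): 0⊕0⊕1⊕1⊕0⊕1⊕1⊕0⊕0⊕0⊕1⊕1⊕0⊕0⊕1⊕1 = 0
Syndrome s16…s1 = 01010 → error at position 10.

01010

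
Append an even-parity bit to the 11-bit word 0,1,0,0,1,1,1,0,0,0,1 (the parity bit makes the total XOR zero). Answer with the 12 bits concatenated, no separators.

010011100011

XOR of the 11 data bits: 0⊕1⊕0⊕0⊕1⊕1⊕1⊕0⊕0⊕0⊕1 = 1
Parity bit = 1 (so all 12 bits XOR to 0).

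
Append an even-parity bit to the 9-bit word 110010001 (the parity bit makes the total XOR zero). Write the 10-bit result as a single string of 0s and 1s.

XOR of the 9 data bits: 1⊕1⊕0⊕0⊕1⊕0⊕0⊕0⊕1 = 0
Parity bit = 0 (so all 10 bits XOR to 0).

1100100010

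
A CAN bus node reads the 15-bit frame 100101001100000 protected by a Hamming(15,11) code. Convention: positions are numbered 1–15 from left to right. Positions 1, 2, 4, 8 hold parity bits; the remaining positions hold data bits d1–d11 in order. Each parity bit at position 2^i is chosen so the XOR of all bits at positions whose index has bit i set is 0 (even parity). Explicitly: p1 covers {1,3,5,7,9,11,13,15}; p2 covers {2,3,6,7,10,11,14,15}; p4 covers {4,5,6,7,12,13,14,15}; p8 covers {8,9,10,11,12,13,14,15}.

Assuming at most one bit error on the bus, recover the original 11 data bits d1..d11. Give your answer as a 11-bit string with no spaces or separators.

s1 (pos 1,3,5,7,9,11,13,15): 1⊕0⊕0⊕0⊕1⊕0⊕0⊕0 = 0
s2 (pos 2,3,6,7,10,11,14,15): 0⊕0⊕1⊕0⊕1⊕0⊕0⊕0 = 0
s4 (pos 4,5,6,7,12,13,14,15): 1⊕0⊕1⊕0⊕0⊕0⊕0⊕0 = 0
s8 (pos 8,9,10,11,12,13,14,15): 0⊕1⊕1⊕0⊕0⊕0⊕0⊕0 = 0
Syndrome s8…s1 = 0000 → no error.
Read data bits from positions 3,5,6,7,9,10,11,12,13,14,15: 00101100000

00101100000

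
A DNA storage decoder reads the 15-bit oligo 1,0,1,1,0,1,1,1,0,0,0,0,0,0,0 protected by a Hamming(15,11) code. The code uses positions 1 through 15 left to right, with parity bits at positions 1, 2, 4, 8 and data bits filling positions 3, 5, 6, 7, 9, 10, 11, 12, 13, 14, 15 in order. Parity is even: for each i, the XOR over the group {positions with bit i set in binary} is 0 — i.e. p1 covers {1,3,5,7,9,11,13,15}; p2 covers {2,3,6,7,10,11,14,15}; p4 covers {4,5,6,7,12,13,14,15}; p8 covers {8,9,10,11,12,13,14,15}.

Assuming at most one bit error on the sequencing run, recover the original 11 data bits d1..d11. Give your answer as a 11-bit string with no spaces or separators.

s1 (pos 1,3,5,7,9,11,13,15): 1⊕1⊕0⊕1⊕0⊕0⊕0⊕0 = 1
s2 (pos 2,3,6,7,10,11,14,15): 0⊕1⊕1⊕1⊕0⊕0⊕0⊕0 = 1
s4 (pos 4,5,6,7,12,13,14,15): 1⊕0⊕1⊕1⊕0⊕0⊕0⊕0 = 1
s8 (pos 8,9,10,11,12,13,14,15): 1⊕0⊕0⊕0⊕0⊕0⊕0⊕0 = 1
Syndrome s8…s1 = 1111 → error at position 15.
Flip position 15: 101101110000000 → 101101110000001
Read data bits from positions 3,5,6,7,9,10,11,12,13,14,15: 10110000001

10110000001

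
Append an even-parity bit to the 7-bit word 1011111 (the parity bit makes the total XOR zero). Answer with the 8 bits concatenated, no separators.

10111110

XOR of the 7 data bits: 1⊕0⊕1⊕1⊕1⊕1⊕1 = 0
Parity bit = 0 (so all 8 bits XOR to 0).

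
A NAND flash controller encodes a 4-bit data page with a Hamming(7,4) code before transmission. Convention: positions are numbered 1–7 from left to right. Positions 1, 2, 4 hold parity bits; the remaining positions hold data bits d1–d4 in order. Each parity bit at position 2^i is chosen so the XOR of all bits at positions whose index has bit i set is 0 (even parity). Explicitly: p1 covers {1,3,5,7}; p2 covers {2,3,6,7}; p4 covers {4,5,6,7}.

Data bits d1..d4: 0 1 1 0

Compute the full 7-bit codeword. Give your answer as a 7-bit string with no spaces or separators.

1100110

Place data at non-parity positions: p1 p2 0 p4 1 1 0
p1 (pos 1,3,5,7): XOR of data positions = 0⊕1⊕0 = 1
p2 (pos 2,3,6,7): XOR of data positions = 0⊕1⊕0 = 1
p4 (pos 4,5,6,7): XOR of data positions = 1⊕1⊕0 = 0
Codeword: 1100110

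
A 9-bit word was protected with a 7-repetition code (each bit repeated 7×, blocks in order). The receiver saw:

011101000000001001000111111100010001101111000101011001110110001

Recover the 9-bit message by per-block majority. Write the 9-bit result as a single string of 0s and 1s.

100101010

Block 1 (0111010): 4 ones → 1
Block 2 (0000000): 0 ones → 0
Block 3 (1001000): 2 ones → 0
Block 4 (1111111): 7 ones → 1
Block 5 (0001000): 1 one → 0
Block 6 (1101111): 6 ones → 1
Block 7 (0001010): 2 ones → 0
Block 8 (1100111): 5 ones → 1
Block 9 (0110001): 3 ones → 0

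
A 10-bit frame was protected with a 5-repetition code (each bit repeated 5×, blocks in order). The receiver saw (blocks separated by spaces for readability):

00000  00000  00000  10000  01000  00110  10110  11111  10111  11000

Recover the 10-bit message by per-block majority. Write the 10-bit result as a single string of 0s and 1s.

0000001110

Block 1 (00000): 0 ones → 0
Block 2 (00000): 0 ones → 0
Block 3 (00000): 0 ones → 0
Block 4 (10000): 1 one → 0
Block 5 (01000): 1 one → 0
Block 6 (00110): 2 ones → 0
Block 7 (10110): 3 ones → 1
Block 8 (11111): 5 ones → 1
Block 9 (10111): 4 ones → 1
Block 10 (11000): 2 ones → 0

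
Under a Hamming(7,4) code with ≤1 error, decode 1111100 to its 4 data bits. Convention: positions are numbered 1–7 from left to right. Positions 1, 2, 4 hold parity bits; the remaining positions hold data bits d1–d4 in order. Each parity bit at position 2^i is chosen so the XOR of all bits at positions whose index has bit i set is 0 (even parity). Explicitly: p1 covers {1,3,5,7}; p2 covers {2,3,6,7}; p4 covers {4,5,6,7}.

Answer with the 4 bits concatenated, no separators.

s1 (pos 1,3,5,7): 1⊕1⊕1⊕0 = 1
s2 (pos 2,3,6,7): 1⊕1⊕0⊕0 = 0
s4 (pos 4,5,6,7): 1⊕1⊕0⊕0 = 0
Syndrome s4…s1 = 001 → error at position 1.
Flip position 1: 1111100 → 0111100
Read data bits from positions 3,5,6,7: 1100

1100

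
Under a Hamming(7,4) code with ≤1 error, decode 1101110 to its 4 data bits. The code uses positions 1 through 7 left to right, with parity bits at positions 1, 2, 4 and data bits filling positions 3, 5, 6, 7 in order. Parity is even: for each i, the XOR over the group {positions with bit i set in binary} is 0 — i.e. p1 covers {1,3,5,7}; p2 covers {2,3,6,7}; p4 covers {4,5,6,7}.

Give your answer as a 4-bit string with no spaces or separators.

s1 (pos 1,3,5,7): 1⊕0⊕1⊕0 = 0
s2 (pos 2,3,6,7): 1⊕0⊕1⊕0 = 0
s4 (pos 4,5,6,7): 1⊕1⊕1⊕0 = 1
Syndrome s4…s1 = 100 → error at position 4.
Flip position 4: 1101110 → 1100110
Read data bits from positions 3,5,6,7: 0110

0110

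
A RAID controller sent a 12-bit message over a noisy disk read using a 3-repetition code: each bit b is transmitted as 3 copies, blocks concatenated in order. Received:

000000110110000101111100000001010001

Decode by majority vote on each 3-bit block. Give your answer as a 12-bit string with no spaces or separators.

Block 1 (000): 0 ones → 0
Block 2 (000): 0 ones → 0
Block 3 (110): 2 ones → 1
Block 4 (110): 2 ones → 1
Block 5 (000): 0 ones → 0
Block 6 (101): 2 ones → 1
Block 7 (111): 3 ones → 1
Block 8 (100): 1 one → 0
Block 9 (000): 0 ones → 0
Block 10 (001): 1 one → 0
Block 11 (010): 1 one → 0
Block 12 (001): 1 one → 0

001101100000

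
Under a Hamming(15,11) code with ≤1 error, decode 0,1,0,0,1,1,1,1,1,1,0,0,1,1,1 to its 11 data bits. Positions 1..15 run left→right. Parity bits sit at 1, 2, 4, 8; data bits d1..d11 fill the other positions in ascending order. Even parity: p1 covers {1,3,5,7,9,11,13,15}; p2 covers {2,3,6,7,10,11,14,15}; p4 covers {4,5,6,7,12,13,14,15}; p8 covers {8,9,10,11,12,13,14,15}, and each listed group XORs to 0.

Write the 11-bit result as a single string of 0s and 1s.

s1 (pos 1,3,5,7,9,11,13,15): 0⊕0⊕1⊕1⊕1⊕0⊕1⊕1 = 1
s2 (pos 2,3,6,7,10,11,14,15): 1⊕0⊕1⊕1⊕1⊕0⊕1⊕1 = 0
s4 (pos 4,5,6,7,12,13,14,15): 0⊕1⊕1⊕1⊕0⊕1⊕1⊕1 = 0
s8 (pos 8,9,10,11,12,13,14,15): 1⊕1⊕1⊕0⊕0⊕1⊕1⊕1 = 0
Syndrome s8…s1 = 0001 → error at position 1.
Flip position 1: 010011111100111 → 110011111100111
Read data bits from positions 3,5,6,7,9,10,11,12,13,14,15: 01111100111

01111100111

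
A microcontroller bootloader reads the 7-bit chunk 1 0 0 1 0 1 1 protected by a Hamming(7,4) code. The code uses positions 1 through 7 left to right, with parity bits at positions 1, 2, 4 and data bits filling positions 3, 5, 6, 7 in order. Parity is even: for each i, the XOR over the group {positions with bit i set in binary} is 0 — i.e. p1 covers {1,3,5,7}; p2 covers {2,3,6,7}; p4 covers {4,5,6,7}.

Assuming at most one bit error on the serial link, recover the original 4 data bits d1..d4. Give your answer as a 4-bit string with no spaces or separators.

0011

s1 (pos 1,3,5,7): 1⊕0⊕0⊕1 = 0
s2 (pos 2,3,6,7): 0⊕0⊕1⊕1 = 0
s4 (pos 4,5,6,7): 1⊕0⊕1⊕1 = 1
Syndrome s4…s1 = 100 → error at position 4.
Flip position 4: 1001011 → 1000011
Read data bits from positions 3,5,6,7: 0011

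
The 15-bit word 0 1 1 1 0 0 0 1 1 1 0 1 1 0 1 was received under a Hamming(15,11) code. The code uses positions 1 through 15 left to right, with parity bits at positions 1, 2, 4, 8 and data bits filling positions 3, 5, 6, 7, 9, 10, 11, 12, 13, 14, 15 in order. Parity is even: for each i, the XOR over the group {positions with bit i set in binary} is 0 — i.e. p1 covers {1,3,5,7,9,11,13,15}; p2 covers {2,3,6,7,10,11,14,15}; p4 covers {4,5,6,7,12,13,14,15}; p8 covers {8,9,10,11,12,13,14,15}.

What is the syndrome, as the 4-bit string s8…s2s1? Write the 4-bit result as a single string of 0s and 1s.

0000

s1 (pos 1,3,5,7,9,11,13,15): 0⊕1⊕0⊕0⊕1⊕0⊕1⊕1 = 0
s2 (pos 2,3,6,7,10,11,14,15): 1⊕1⊕0⊕0⊕1⊕0⊕0⊕1 = 0
s4 (pos 4,5,6,7,12,13,14,15): 1⊕0⊕0⊕0⊕1⊕1⊕0⊕1 = 0
s8 (pos 8,9,10,11,12,13,14,15): 1⊕1⊕1⊕0⊕1⊕1⊕0⊕1 = 0
Syndrome s8…s1 = 0000 → no error.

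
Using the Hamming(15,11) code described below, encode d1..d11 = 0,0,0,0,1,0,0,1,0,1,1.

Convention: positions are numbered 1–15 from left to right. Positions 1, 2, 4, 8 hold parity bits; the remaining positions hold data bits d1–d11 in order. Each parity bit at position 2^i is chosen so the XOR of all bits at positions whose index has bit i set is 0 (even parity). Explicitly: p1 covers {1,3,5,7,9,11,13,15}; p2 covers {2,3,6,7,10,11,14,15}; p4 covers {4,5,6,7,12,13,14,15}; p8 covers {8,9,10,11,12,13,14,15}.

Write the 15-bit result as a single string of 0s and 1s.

000100001001011

Place data at non-parity positions: p1 p2 0 p4 0 0 0 p8 1 0 0 1 0 1 1
p1 (pos 1,3,5,7,9,11,13,15): XOR of data positions = 0⊕0⊕0⊕1⊕0⊕0⊕1 = 0
p2 (pos 2,3,6,7,10,11,14,15): XOR of data positions = 0⊕0⊕0⊕0⊕0⊕1⊕1 = 0
p4 (pos 4,5,6,7,12,13,14,15): XOR of data positions = 0⊕0⊕0⊕1⊕0⊕1⊕1 = 1
p8 (pos 8,9,10,11,12,13,14,15): XOR of data positions = 1⊕0⊕0⊕1⊕0⊕1⊕1 = 0
Codeword: 000100001001011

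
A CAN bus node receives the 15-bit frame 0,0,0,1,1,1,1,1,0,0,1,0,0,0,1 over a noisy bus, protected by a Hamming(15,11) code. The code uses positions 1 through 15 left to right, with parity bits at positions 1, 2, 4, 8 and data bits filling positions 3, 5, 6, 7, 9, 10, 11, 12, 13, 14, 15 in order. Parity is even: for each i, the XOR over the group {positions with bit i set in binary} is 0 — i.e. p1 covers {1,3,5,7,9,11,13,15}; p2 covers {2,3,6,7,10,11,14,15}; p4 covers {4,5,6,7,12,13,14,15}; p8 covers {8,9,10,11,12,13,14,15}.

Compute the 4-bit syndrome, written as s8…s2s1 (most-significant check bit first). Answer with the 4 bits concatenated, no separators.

s1 (pos 1,3,5,7,9,11,13,15): 0⊕0⊕1⊕1⊕0⊕1⊕0⊕1 = 0
s2 (pos 2,3,6,7,10,11,14,15): 0⊕0⊕1⊕1⊕0⊕1⊕0⊕1 = 0
s4 (pos 4,5,6,7,12,13,14,15): 1⊕1⊕1⊕1⊕0⊕0⊕0⊕1 = 1
s8 (pos 8,9,10,11,12,13,14,15): 1⊕0⊕0⊕1⊕0⊕0⊕0⊕1 = 1
Syndrome s8…s1 = 1100 → error at position 12.

1100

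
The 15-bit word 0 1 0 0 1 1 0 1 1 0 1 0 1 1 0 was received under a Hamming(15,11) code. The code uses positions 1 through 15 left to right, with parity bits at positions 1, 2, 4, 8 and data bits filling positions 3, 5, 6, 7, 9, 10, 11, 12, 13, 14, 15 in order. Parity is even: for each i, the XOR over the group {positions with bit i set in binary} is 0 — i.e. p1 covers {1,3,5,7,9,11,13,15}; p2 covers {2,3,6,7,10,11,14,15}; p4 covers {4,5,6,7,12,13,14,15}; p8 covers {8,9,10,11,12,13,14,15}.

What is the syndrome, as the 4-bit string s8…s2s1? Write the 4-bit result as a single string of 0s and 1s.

s1 (pos 1,3,5,7,9,11,13,15): 0⊕0⊕1⊕0⊕1⊕1⊕1⊕0 = 0
s2 (pos 2,3,6,7,10,11,14,15): 1⊕0⊕1⊕0⊕0⊕1⊕1⊕0 = 0
s4 (pos 4,5,6,7,12,13,14,15): 0⊕1⊕1⊕0⊕0⊕1⊕1⊕0 = 0
s8 (pos 8,9,10,11,12,13,14,15): 1⊕1⊕0⊕1⊕0⊕1⊕1⊕0 = 1
Syndrome s8…s1 = 1000 → error at position 8.

1000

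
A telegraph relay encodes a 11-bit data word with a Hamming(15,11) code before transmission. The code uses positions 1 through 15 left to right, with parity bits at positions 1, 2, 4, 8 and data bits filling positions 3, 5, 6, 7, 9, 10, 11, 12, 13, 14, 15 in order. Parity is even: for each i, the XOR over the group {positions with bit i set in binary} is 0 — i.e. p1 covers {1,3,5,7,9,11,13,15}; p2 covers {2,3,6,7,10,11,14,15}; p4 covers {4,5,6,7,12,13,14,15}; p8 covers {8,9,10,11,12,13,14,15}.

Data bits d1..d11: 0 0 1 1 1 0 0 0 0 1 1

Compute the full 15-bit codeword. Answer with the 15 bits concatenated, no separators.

Place data at non-parity positions: p1 p2 0 p4 0 1 1 p8 1 0 0 0 0 1 1
p1 (pos 1,3,5,7,9,11,13,15): XOR of data positions = 0⊕0⊕1⊕1⊕0⊕0⊕1 = 1
p2 (pos 2,3,6,7,10,11,14,15): XOR of data positions = 0⊕1⊕1⊕0⊕0⊕1⊕1 = 0
p4 (pos 4,5,6,7,12,13,14,15): XOR of data positions = 0⊕1⊕1⊕0⊕0⊕1⊕1 = 0
p8 (pos 8,9,10,11,12,13,14,15): XOR of data positions = 1⊕0⊕0⊕0⊕0⊕1⊕1 = 1
Codeword: 100001111000011

100001111000011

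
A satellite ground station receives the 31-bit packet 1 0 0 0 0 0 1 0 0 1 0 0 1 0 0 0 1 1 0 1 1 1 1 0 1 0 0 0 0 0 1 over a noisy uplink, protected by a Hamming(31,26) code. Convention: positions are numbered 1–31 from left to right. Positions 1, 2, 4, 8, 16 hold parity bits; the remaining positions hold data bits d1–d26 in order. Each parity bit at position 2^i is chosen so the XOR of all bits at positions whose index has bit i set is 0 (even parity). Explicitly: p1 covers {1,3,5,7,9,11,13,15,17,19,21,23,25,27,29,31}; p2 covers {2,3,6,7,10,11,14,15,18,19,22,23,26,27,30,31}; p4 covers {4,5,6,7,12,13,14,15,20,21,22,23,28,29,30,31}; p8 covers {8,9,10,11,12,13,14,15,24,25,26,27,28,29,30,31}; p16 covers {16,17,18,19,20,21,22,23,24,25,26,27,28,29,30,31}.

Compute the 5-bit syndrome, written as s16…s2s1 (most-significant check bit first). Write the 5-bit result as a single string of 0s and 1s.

00100

s1 (pos 1,3,5,7,9,11,13,15,17,19,21,23,25,27,29,31): 1⊕0⊕0⊕1⊕0⊕0⊕1⊕0⊕1⊕0⊕1⊕1⊕1⊕0⊕0⊕1 = 0
s2 (pos 2,3,6,7,10,11,14,15,18,19,22,23,26,27,30,31): 0⊕0⊕0⊕1⊕1⊕0⊕0⊕0⊕1⊕0⊕1⊕1⊕0⊕0⊕0⊕1 = 0
s4 (pos 4,5,6,7,12,13,14,15,20,21,22,23,28,29,30,31): 0⊕0⊕0⊕1⊕0⊕1⊕0⊕0⊕1⊕1⊕1⊕1⊕0⊕0⊕0⊕1 = 1
s8 (pos 8,9,10,11,12,13,14,15,24,25,26,27,28,29,30,31): 0⊕0⊕1⊕0⊕0⊕1⊕0⊕0⊕0⊕1⊕0⊕0⊕0⊕0⊕0⊕1 = 0
s16 (pos 16,17,18,19,20,21,22,23,24,25,26,27,28,29,30,31): 0⊕1⊕1⊕0⊕1⊕1⊕1⊕1⊕0⊕1⊕0⊕0⊕0⊕0⊕0⊕1 = 0
Syndrome s16…s1 = 00100 → error at position 4.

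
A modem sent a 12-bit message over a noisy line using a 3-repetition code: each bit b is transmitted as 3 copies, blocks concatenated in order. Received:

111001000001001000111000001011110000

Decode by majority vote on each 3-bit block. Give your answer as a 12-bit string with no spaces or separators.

Block 1 (111): 3 ones → 1
Block 2 (001): 1 one → 0
Block 3 (000): 0 ones → 0
Block 4 (001): 1 one → 0
Block 5 (001): 1 one → 0
Block 6 (000): 0 ones → 0
Block 7 (111): 3 ones → 1
Block 8 (000): 0 ones → 0
Block 9 (001): 1 one → 0
Block 10 (011): 2 ones → 1
Block 11 (110): 2 ones → 1
Block 12 (000): 0 ones → 0

100000100110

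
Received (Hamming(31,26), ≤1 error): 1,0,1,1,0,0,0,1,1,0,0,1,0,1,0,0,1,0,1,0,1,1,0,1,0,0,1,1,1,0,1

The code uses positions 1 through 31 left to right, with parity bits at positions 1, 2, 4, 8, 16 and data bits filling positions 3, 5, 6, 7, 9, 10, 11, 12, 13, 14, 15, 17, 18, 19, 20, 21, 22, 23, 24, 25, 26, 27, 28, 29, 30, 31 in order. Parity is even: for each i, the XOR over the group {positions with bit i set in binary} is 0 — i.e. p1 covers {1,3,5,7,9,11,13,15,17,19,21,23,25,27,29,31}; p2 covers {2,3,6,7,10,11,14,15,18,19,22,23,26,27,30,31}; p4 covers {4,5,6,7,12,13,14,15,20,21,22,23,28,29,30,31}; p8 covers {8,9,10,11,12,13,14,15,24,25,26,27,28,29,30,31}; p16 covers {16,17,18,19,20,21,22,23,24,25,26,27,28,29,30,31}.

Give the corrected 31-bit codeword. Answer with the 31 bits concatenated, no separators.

1011000110010100101011011011101

s1 (pos 1,3,5,7,9,11,13,15,17,19,21,23,25,27,29,31): 1⊕1⊕0⊕0⊕1⊕0⊕0⊕0⊕1⊕1⊕1⊕0⊕0⊕1⊕1⊕1 = 1
s2 (pos 2,3,6,7,10,11,14,15,18,19,22,23,26,27,30,31): 0⊕1⊕0⊕0⊕0⊕0⊕1⊕0⊕0⊕1⊕1⊕0⊕0⊕1⊕0⊕1 = 0
s4 (pos 4,5,6,7,12,13,14,15,20,21,22,23,28,29,30,31): 1⊕0⊕0⊕0⊕1⊕0⊕1⊕0⊕0⊕1⊕1⊕0⊕1⊕1⊕0⊕1 = 0
s8 (pos 8,9,10,11,12,13,14,15,24,25,26,27,28,29,30,31): 1⊕1⊕0⊕0⊕1⊕0⊕1⊕0⊕1⊕0⊕0⊕1⊕1⊕1⊕0⊕1 = 1
s16 (pos 16,17,18,19,20,21,22,23,24,25,26,27,28,29,30,31): 0⊕1⊕0⊕1⊕0⊕1⊕1⊕0⊕1⊕0⊕0⊕1⊕1⊕1⊕0⊕1 = 1
Syndrome s16…s1 = 11001 → error at position 25.
Flip position 25: 1011000110010100101011010011101 → 1011000110010100101011011011101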